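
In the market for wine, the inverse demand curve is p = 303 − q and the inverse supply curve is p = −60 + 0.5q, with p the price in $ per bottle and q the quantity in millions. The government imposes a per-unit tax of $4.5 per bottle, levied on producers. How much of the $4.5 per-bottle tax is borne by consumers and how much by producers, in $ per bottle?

Consumers bear $3 per bottle; producers bear $1.5 per bottle.

Rewrite in direct form: qd = 303 − p and qs = 2p + 120.
Without the tax, 303 − p = 2p + 120 gives 3p = 183, so p* = $61 and q* = 242.
With the tax collected from producers, supply shifts: qs = 2(p − 4.5) + 120.
Solving gives q = 239 with consumers paying $64 and producers receiving $59.5 (the $4.5 wedge).
Burden on consumers: $3; on producers: $1.5. (They sum to $4.5.)
The less price-elastic side of the market bears the larger share of a per-unit tax.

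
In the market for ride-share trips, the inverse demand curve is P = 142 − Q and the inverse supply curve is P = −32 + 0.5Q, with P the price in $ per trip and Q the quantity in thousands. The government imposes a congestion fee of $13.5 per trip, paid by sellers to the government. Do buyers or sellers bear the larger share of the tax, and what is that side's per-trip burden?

Rewrite in direct form: Qd = 142 − P and Qs = 2P + 64.
Before the tax: set 142 − P = 2P + 64 → P* = $26, Q* = 116.
With the tax collected from sellers, supply shifts: Qs = 2(P − 13.5) + 64.
Solving gives Q = 107 with buyers paying $35 and sellers receiving $21.5 (the $13.5 wedge).
Per-trip burden: buyers $9, sellers $4.5.
Buyers take the larger share because demand is less price-elastic here (demand slope 1 vs supply slope 2).
The less price-elastic side of the market bears the larger share of a per-unit tax.

Buyers bear the larger share: $9 per trip.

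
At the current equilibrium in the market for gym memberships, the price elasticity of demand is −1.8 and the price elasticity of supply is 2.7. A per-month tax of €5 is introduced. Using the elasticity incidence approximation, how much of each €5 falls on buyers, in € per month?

Buyers bear ≈ €3 per month.

Incidence ratio: buyers' share ≈ εs / (εs + |εd|) = 2.7 / (2.7 + 1.8) = 0.6.
So buyers bear ≈ 0.6 × €5 = €3; sellers bear €2.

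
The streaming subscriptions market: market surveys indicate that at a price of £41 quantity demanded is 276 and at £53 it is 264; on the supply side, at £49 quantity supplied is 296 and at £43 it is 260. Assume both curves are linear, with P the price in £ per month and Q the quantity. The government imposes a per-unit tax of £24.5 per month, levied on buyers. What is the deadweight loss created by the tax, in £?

Deadweight loss = £257.25.

Demand slope: (264 − 276)/(53 − 41) = -1, so Qd = 317 − P.
Supply slope: (260 − 296)/(43 − 49) = 6, so Qs = 6P + 2.
Before the tax: set 317 − P = 6P + 2 → P* = £45, Q* = 272.
With the tax collected from buyers, demand (in seller-price terms) shifts: Qd = 317 − (P + 24.5).
New equilibrium: buyers pay £66, sellers receive £41.5, Q = 251. (Wedge: Pb − Ps = 24.5.)
Quantity falls by |ΔQ| = |272 − 251| = 21.
DWL = ½ · t · |ΔQ| = ½ · 24.5 · 21 = £257.25.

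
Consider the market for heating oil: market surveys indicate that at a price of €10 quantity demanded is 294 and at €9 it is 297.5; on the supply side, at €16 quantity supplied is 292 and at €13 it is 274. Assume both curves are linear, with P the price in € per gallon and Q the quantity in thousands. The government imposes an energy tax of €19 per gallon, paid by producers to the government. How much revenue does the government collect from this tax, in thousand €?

Tax revenue = €4522 thousand.

Demand slope: (297.5 − 294)/(9 − 10) = -3.5, so Qd = 329 − 3.5P.
Supply slope: (274 − 292)/(13 − 16) = 6, so Qs = 6P + 196.
Before the tax: set 329 − 3.5P = 6P + 196 → P* = €14, Q* = 280.
With the tax collected from producers, supply shifts: Qs = 6(P − 19) + 196.
New equilibrium: buyers pay €26, producers receive €7, Q = 238. (Wedge: Pb − Ps = 19.)
Revenue = t · Q = 19 · 238 = €4522.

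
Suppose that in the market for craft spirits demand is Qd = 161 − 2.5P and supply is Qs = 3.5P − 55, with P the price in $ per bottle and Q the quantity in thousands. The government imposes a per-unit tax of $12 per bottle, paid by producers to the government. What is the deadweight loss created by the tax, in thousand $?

Deadweight loss = $105 thousand.

Without the tax, 161 − 2.5P = 3.5P − 55 gives 6P = 216, so P* = $36 and Q* = 71.
With the tax collected from producers, supply shifts: Qs = 3.5(P − 12) − 55.
New equilibrium: consumers pay $43, producers receive $31, Q = 53.5. (Wedge: Pb − Ps = 12.)
Quantity falls by |ΔQ| = |71 − 53.5| = 17.5.
DWL = ½ · t · |ΔQ| = ½ · 12 · 17.5 = $105.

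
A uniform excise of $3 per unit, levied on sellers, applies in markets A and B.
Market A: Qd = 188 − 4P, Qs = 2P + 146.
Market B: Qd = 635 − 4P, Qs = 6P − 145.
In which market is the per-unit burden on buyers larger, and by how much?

Market A: pre-tax P* = $7, Q* = 160; post-tax Q = 156; per-unit burden on buyers = $1.
Market B: pre-tax P* = $78, Q* = 323; post-tax Q = 315.8; per-unit burden on buyers = $1.8.
Difference: $1 vs $1.8 → market B is larger by $0.8.

Market B, by $0.8.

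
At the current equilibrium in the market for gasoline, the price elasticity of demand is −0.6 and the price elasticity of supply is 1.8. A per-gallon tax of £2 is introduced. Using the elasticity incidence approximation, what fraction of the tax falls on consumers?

Consumers' share ≈ 0.75.

Incidence ratio: consumers' share ≈ εs / (εs + |εd|) = 1.8 / (1.8 + 0.6) = 0.75.
Supply is the more elastic side, so consumers bear the larger share.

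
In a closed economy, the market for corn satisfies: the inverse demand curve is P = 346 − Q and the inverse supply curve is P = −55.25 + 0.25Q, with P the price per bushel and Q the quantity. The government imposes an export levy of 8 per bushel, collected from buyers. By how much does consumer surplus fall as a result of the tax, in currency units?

Consumer surplus falls by 2033.92.

Rewrite in direct form: Qd = 346 − P and Qs = 4P + 221.
Before the tax: set 346 − P = 4P + 221 → P* = 25, Q* = 321.
With the tax collected from buyers, demand (in seller-price terms) shifts: Qd = 346 − (P + 8).
New equilibrium: buyers pay 31.4, sellers receive 23.4, Q = 314.6. (Wedge: Pb − Ps = 8.)
ΔCS is the trapezoid between Q = 314.6 and Q = 321 of height 6.4: ½ · (321 + 314.6) · 6.4 = 2033.92.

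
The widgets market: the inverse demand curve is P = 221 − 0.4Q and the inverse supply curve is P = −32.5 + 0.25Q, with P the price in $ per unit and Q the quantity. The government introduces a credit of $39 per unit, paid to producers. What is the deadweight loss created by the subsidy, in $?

Deadweight loss = $1170.

Rewrite in direct form: Qd = 552.5 − 2.5P and Qs = 4P + 130.
Without the subsidy, 552.5 − 2.5P = 4P + 130 gives 6.5P = 422.5, so P* = $65 and Q* = 390.
With a per-unit subsidy paid to producers, each receives P + 39 per unit sold, so supply becomes Qs = 4(P + 39) + 130.
Solving gives Q = 450 with buyers paying $41 and producers receiving $80 (the $39 wedge).
Quantity rises by |ΔQ| = |390 − 450| = 60.
DWL = ½ · t · |ΔQ| = ½ · 39 · 60 = $1170.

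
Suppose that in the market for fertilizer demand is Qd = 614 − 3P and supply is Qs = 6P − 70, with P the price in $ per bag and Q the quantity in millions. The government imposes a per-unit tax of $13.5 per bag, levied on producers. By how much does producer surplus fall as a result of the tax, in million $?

Without the tax, 614 − 3P = 6P − 70 gives 9P = 684, so P* = $76 and Q* = 386.
With the tax collected from producers, supply shifts: Qs = 6(P − 13.5) − 70.
Solving gives Q = 359 with consumers paying $85 and producers receiving $71.5 (the $13.5 wedge).
ΔPS is the trapezoid between Q = 359 and Q = 386 of height $4.5: ½ · (386 + 359) · 4.5 = $1676.25.

Producer surplus falls by $1676.25 million.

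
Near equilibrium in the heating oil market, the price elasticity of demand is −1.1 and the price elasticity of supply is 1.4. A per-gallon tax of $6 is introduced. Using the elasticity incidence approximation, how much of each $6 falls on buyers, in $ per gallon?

Incidence ratio: buyers' share ≈ εs / (εs + |εd|) = 1.4 / (1.4 + 1.1) = 0.56.
So buyers bear ≈ 0.56 × $6 = $3.36; suppliers bear $2.64.

Buyers bear ≈ $3.36 per gallon.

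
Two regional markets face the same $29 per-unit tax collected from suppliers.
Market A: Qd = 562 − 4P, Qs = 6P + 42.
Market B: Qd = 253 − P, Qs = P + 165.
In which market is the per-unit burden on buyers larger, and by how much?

Market A: pre-tax P* = $52, Q* = 354; post-tax Q = 284.4; per-unit burden on buyers = $17.4.
Market B: pre-tax P* = $44, Q* = 209; post-tax Q = 194.5; per-unit burden on buyers = $14.5.
Difference: $17.4 vs $14.5 → market A is larger by $2.9.

Market A, by $2.9.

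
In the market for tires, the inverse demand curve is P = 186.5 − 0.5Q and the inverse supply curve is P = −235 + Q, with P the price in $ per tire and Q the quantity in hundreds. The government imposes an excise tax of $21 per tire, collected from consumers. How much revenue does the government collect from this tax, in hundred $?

Tax revenue = $5607 hundred.

Rewrite in direct form: Qd = 373 − 2P and Qs = P + 235.
Without the tax, 373 − 2P = P + 235 gives 3P = 138, so P* = $46 and Q* = 281.
With the tax collected from consumers, demand (in seller-price terms) shifts: Qd = 373 − 2(P + 21).
New equilibrium: consumers pay $53, sellers receive $32, Q = 267. (Wedge: Pb − Ps = 21.)
Revenue = t · Q = 21 · 267 = $5607.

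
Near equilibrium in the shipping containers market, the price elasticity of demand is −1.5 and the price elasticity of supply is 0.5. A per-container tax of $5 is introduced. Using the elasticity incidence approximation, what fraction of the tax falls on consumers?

Incidence ratio: consumers' share ≈ εs / (εs + |εd|) = 0.5 / (0.5 + 1.5) = 0.25.
Supply is the less elastic side, so consumers bear the smaller share.

Consumers' share ≈ 0.25.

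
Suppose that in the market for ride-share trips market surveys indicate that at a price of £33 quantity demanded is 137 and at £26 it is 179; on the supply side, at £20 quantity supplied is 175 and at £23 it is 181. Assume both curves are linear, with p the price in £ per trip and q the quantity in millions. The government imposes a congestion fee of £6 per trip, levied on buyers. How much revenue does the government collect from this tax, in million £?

Demand slope: (179 − 137)/(26 − 33) = -6, so qd = 335 − 6p.
Supply slope: (181 − 175)/(23 − 20) = 2, so qs = 2p + 135.
Before the tax: set 335 − 6p = 2p + 135 → p* = £25, q* = 185.
With the tax collected from buyers, demand (in seller-price terms) shifts: qd = 335 − 6(p + 6).
Solving gives q = 176 with buyers paying £26.5 and suppliers receiving £20.5 (the £6 wedge).
Revenue = t · Q = 6 · 176 = £1056.

Tax revenue = £1056 million.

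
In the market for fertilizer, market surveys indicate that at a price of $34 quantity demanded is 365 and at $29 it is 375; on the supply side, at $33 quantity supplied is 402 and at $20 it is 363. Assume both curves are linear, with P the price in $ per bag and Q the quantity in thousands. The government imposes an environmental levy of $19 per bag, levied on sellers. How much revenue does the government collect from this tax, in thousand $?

Demand slope: (375 − 365)/(29 − 34) = -2, so Qd = 433 − 2P.
Supply slope: (363 − 402)/(20 − 33) = 3, so Qs = 3P + 303.
Before the tax: set 433 − 2P = 3P + 303 → P* = $26, Q* = 381.
With the tax collected from sellers, supply shifts: Qs = 3(P − 19) + 303.
New equilibrium: consumers pay $37.4, sellers receive $18.4, Q = 358.2. (Wedge: Pb − Ps = 19.)
Revenue = t · Q = 19 · 358.2 = $6805.8.

Tax revenue = $6805.8 thousand.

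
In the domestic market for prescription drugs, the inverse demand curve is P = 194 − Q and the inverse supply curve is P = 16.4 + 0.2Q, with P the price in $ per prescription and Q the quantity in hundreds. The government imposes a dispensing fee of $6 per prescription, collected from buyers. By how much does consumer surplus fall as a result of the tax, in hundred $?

Consumer surplus falls by $727.5 hundred.

Inverting to Q(P) form: Qd = 194 − P; Qs = 5P − 82.
Before the tax: set 194 − P = 5P − 82 → P* = $46, Q* = 148.
With the tax collected from buyers, demand (in seller-price terms) shifts: Qd = 194 − (P + 6).
New equilibrium: buyers pay $51, producers receive $45, Q = 143. (Wedge: Pb − Ps = 6.)
ΔCS is the trapezoid between Q = 143 and Q = 148 of height $5: ½ · (148 + 143) · 5 = $727.5.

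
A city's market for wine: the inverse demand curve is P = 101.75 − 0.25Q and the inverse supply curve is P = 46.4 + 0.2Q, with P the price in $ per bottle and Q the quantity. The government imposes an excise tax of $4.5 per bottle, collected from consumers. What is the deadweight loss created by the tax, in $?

Rewrite in direct form: Qd = 407 − 4P and Qs = 5P − 232.
Before the tax: set 407 − 4P = 5P − 232 → P* = $71, Q* = 123.
With the tax collected from consumers, demand (in seller-price terms) shifts: Qd = 407 − 4(P + 4.5).
Solving gives Q = 113 with consumers paying $73.5 and sellers receiving $69 (the $4.5 wedge).
Quantity falls by |ΔQ| = |123 − 113| = 10.
DWL = ½ · t · |ΔQ| = ½ · 4.5 · 10 = $22.5.

Deadweight loss = $22.5.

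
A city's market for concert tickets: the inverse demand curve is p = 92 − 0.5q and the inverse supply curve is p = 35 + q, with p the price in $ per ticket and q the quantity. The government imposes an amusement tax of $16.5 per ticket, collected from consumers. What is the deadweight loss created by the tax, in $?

Deadweight loss = $90.75.

Inverting to q(p) form: qd = 184 − 2p; qs = p − 35.
Without the tax, 184 − 2p = p − 35 gives 3p = 219, so p* = $73 and q* = 38.
With the tax collected from consumers, demand (in seller-price terms) shifts: qd = 184 − 2(p + 16.5).
Solving gives q = 27 with consumers paying $78.5 and producers receiving $62 (the $16.5 wedge).
Quantity falls by |ΔQ| = |38 − 27| = 11.
DWL = ½ · t · |ΔQ| = ½ · 16.5 · 11 = $90.75.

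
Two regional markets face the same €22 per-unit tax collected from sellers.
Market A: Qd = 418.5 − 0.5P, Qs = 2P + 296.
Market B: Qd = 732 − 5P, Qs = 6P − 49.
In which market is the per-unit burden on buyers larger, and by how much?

Market A: pre-tax P* = €49, Q* = 394; post-tax Q = 385.2; per-unit burden on buyers = €17.6.
Market B: pre-tax P* = €71, Q* = 377; post-tax Q = 317; per-unit burden on buyers = €12.
Difference: €17.6 vs €12 → market A is larger by €5.6.

Market A, by €5.6.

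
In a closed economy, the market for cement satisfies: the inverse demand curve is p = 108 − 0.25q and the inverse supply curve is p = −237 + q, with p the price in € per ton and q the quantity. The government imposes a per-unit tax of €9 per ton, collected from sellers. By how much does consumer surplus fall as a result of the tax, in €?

Consumer surplus falls by €490.32.

Rewrite in direct form: qd = 432 − 4p and qs = p + 237.
Without the tax, 432 − 4p = p + 237 gives 5p = 195, so p* = €39 and q* = 276.
With the tax collected from sellers, supply shifts: qs = (p − 9) + 237.
New equilibrium: buyers pay €40.8, sellers receive €31.8, q = 268.8. (Wedge: pb − ps = 9.)
ΔCS is the trapezoid between Q = 268.8 and Q = 276 of height €1.8: ½ · (276 + 268.8) · 1.8 = €490.32.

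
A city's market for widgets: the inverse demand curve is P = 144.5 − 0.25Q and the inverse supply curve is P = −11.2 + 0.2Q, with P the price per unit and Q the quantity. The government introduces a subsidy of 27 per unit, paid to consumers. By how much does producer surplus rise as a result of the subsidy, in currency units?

Inverting to Q(P) form: Qd = 578 − 4P; Qs = 5P + 56.
Before the subsidy: set 578 − 4P = 5P + 56 → P* = 58, Q* = 346.
With a per-unit subsidy paid to consumers, each effectively pays P − 27, so demand becomes Qd = 578 − 4(P − 27).
Solving gives Q = 406 with consumers paying 43 and producers receiving 70 (the 27 wedge).
ΔPS is the trapezoid between Q = 406 and Q = 346 of height 12: ½ · (346 + 406) · 12 = 4512.

Producer surplus rises by 4512.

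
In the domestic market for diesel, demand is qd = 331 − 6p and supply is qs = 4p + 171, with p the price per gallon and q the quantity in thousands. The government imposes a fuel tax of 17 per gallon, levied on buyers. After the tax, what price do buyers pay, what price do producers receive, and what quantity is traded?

Before the tax: set 331 − 6p = 4p + 171 → p* = 16, q* = 235.
With the tax collected from buyers, demand (in seller-price terms) shifts: qd = 331 − 6(p + 17).
New equilibrium: buyers pay 22.8, producers receive 5.8, q = 194.2. (Wedge: pb − ps = 17.)

Buyers pay 22.8; producers receive 5.8; quantity = 194.2.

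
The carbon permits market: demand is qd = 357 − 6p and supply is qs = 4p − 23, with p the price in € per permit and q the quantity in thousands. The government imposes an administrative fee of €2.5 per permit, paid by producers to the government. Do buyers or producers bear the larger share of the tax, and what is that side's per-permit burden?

Before the tax: set 357 − 6p = 4p − 23 → p* = €38, q* = 129.
With the tax collected from producers, supply shifts: qs = 4(p − 2.5) − 23.
Solving gives q = 123 with buyers paying €39 and producers receiving €36.5 (the €2.5 wedge).
Per-permit burden: buyers €1, producers €1.5.
Producers take the larger share because supply is less price-elastic here (demand slope 6 vs supply slope 4).
The less price-elastic side of the market bears the larger share of a per-unit tax.

Producers bear the larger share: €1.5 per permit.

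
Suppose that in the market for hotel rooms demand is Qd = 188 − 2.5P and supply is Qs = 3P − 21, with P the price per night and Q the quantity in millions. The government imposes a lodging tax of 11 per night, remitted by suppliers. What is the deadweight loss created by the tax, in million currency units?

Before the tax: set 188 − 2.5P = 3P − 21 → P* = 38, Q* = 93.
With the tax collected from suppliers, supply shifts: Qs = 3(P − 11) − 21.
Solving gives Q = 78 with consumers paying 44 and suppliers receiving 33 (the 11 wedge).
Quantity falls by |ΔQ| = |93 − 78| = 15.
DWL = ½ · t · |ΔQ| = ½ · 11 · 15 = 82.5.

Deadweight loss = 82.5 million.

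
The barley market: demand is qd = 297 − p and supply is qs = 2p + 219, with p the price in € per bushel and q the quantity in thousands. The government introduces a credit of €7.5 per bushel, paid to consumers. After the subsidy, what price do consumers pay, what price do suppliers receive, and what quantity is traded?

Consumers pay €21; suppliers receive €28.5; quantity = 276.

Without the subsidy, 297 − p = 2p + 219 gives 3p = 78, so p* = €26 and q* = 271.
With a per-unit subsidy paid to consumers, each effectively pays p − 7.5, so demand becomes qd = 297 − (p − 7.5).
Solving gives q = 276 with consumers paying €21 and suppliers receiving €28.5 (the €7.5 wedge).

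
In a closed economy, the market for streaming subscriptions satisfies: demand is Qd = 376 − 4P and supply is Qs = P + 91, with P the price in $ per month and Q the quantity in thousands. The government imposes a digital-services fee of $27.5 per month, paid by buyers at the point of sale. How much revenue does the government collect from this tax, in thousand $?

Before the tax: set 376 − 4P = P + 91 → P* = $57, Q* = 148.
With the tax collected from buyers, demand (in seller-price terms) shifts: Qd = 376 − 4(P + 27.5).
New equilibrium: buyers pay $62.5, sellers receive $35, Q = 126. (Wedge: Pb − Ps = 27.5.)
Revenue = t · Q = 27.5 · 126 = $3465.

Tax revenue = $3465 thousand.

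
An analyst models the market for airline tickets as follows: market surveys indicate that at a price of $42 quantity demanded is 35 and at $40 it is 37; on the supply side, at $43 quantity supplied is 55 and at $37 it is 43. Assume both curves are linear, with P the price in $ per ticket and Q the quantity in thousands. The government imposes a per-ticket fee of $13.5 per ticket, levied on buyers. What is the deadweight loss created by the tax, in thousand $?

Demand slope: (37 − 35)/(40 − 42) = -1, so Qd = 77 − P.
Supply slope: (43 − 55)/(37 − 43) = 2, so Qs = 2P − 31.
Without the tax, 77 − P = 2P − 31 gives 3P = 108, so P* = $36 and Q* = 41.
With the tax collected from buyers, demand (in seller-price terms) shifts: Qd = 77 − (P + 13.5).
Solving gives Q = 32 with buyers paying $45 and suppliers receiving $31.5 (the $13.5 wedge).
Quantity falls by |ΔQ| = |41 − 32| = 9.
DWL = ½ · t · |ΔQ| = ½ · 13.5 · 9 = $60.75.

Deadweight loss = $60.75 thousand.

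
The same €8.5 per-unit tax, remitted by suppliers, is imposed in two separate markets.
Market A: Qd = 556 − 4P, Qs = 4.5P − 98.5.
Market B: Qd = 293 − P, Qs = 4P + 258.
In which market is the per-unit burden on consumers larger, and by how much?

Market A: pre-tax P* = €77, Q* = 248; post-tax Q = 230; per-unit burden on consumers = €4.5.
Market B: pre-tax P* = €7, Q* = 286; post-tax Q = 279.2; per-unit burden on consumers = €6.8.
Difference: €4.5 vs €6.8 → market B is larger by €2.3.

Market B, by €2.3.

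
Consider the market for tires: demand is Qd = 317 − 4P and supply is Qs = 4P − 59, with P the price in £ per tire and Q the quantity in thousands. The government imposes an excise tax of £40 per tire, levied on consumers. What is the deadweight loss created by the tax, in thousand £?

Without the tax, 317 − 4P = 4P − 59 gives 8P = 376, so P* = £47 and Q* = 129.
With the tax collected from consumers, demand (in seller-price terms) shifts: Qd = 317 − 4(P + 40).
Solving gives Q = 49 with consumers paying £67 and producers receiving £27 (the £40 wedge).
Quantity falls by |ΔQ| = |129 − 49| = 80.
DWL = ½ · t · |ΔQ| = ½ · 40 · 80 = £1600.

Deadweight loss = £1600 thousand.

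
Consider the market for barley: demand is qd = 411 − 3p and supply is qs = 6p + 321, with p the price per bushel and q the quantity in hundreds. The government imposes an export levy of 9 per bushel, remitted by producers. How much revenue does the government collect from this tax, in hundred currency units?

Tax revenue = 3267 hundred.

Before the tax: set 411 − 3p = 6p + 321 → p* = 10, q* = 381.
With the tax collected from producers, supply shifts: qs = 6(p − 9) + 321.
Solving gives q = 363 with buyers paying 16 and producers receiving 7 (the 9 wedge).
Revenue = t · Q = 9 · 363 = 3267.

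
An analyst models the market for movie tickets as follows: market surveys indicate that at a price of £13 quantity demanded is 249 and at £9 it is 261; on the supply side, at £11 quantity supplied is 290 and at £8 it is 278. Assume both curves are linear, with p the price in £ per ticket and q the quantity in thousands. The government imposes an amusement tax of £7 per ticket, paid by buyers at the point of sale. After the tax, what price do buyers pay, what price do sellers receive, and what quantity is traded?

Buyers pay £10; sellers receive £3; quantity = 258.

Demand slope: (261 − 249)/(9 − 13) = -3, so qd = 288 − 3p.
Supply slope: (278 − 290)/(8 − 11) = 4, so qs = 4p + 246.
Without the tax, 288 − 3p = 4p + 246 gives 7p = 42, so p* = £6 and q* = 270.
With the tax collected from buyers, demand (in seller-price terms) shifts: qd = 288 − 3(p + 7).
New equilibrium: buyers pay £10, sellers receive £3, q = 258. (Wedge: pb − ps = 7.)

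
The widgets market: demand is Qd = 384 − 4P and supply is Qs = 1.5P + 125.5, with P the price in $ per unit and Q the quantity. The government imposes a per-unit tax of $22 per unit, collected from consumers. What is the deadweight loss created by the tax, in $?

Deadweight loss = $264.

Before the tax: set 384 − 4P = 1.5P + 125.5 → P* = $47, Q* = 196.
With the tax collected from consumers, demand (in seller-price terms) shifts: Qd = 384 − 4(P + 22).
Solving gives Q = 172 with consumers paying $53 and producers receiving $31 (the $22 wedge).
Quantity falls by |ΔQ| = |196 − 172| = 24.
DWL = ½ · t · |ΔQ| = ½ · 22 · 24 = $264.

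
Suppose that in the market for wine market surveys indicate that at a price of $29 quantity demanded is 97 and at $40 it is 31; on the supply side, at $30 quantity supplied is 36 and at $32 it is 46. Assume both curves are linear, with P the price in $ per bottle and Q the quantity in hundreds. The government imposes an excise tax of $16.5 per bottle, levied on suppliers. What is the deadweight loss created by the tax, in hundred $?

Demand slope: (31 − 97)/(40 − 29) = -6, so Qd = 271 − 6P.
Supply slope: (46 − 36)/(32 − 30) = 5, so Qs = 5P − 114.
Before the tax: set 271 − 6P = 5P − 114 → P* = $35, Q* = 61.
With the tax collected from suppliers, supply shifts: Qs = 5(P − 16.5) − 114.
Solving gives Q = 16 with buyers paying $42.5 and suppliers receiving $26 (the $16.5 wedge).
Quantity falls by |ΔQ| = |61 − 16| = 45.
DWL = ½ · t · |ΔQ| = ½ · 16.5 · 45 = $371.25.

Deadweight loss = $371.25 hundred.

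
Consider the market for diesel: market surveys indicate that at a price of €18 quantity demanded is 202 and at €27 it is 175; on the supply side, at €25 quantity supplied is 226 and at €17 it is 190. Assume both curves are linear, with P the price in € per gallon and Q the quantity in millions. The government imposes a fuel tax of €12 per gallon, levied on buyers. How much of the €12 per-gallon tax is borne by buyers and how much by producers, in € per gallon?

Demand slope: (175 − 202)/(27 − 18) = -3, so Qd = 256 − 3P.
Supply slope: (190 − 226)/(17 − 25) = 4.5, so Qs = 4.5P + 113.5.
Without the tax, 256 − 3P = 4.5P + 113.5 gives 7.5P = 142.5, so P* = €19 and Q* = 199.
With the tax collected from buyers, demand (in seller-price terms) shifts: Qd = 256 − 3(P + 12).
Solving gives Q = 177.4 with buyers paying €26.2 and producers receiving €14.2 (the €12 wedge).
Burden on buyers: €7.2; on producers: €4.8. (They sum to €12.)
The less price-elastic side of the market bears the larger share of a per-unit tax.

Buyers bear €7.2 per gallon; producers bear €4.8 per gallon.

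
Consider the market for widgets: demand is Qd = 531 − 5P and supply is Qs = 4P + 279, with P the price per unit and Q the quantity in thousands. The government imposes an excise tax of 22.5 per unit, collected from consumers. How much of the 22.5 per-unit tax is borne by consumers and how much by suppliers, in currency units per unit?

Before the tax: set 531 − 5P = 4P + 279 → P* = 28, Q* = 391.
With the tax collected from consumers, demand (in seller-price terms) shifts: Qd = 531 − 5(P + 22.5).
New equilibrium: consumers pay 38, suppliers receive 15.5, Q = 341. (Wedge: Pb − Ps = 22.5.)
Burden on consumers: 10; on suppliers: 12.5. (They sum to 22.5.)
The less price-elastic side of the market bears the larger share of a per-unit tax.

Consumers bear 10 per unit; suppliers bear 12.5 per unit.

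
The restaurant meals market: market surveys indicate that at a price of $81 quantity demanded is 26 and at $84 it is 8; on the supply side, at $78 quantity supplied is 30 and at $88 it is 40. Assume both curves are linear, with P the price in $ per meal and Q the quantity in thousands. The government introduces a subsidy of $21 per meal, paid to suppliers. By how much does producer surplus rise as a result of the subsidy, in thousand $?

Producer surplus rises by $738 thousand.

Demand slope: (8 − 26)/(84 − 81) = -6, so Qd = 512 − 6P.
Supply slope: (40 − 30)/(88 − 78) = 1, so Qs = P − 48.
Without the subsidy, 512 − 6P = P − 48 gives 7P = 560, so P* = $80 and Q* = 32.
With a per-unit subsidy paid to suppliers, each receives P + 21 per unit sold, so supply becomes Qs = (P + 21) − 48.
Solving gives Q = 50 with consumers paying $77 and suppliers receiving $98 (the $21 wedge).
ΔPS is the trapezoid between Q = 50 and Q = 32 of height $18: ½ · (32 + 50) · 18 = $738.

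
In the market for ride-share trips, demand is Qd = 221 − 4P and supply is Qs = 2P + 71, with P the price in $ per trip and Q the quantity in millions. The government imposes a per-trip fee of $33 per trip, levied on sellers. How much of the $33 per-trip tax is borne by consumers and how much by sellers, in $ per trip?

Consumers bear $11 per trip; sellers bear $22 per trip.

Before the tax: set 221 − 4P = 2P + 71 → P* = $25, Q* = 121.
With the tax collected from sellers, supply shifts: Qs = 2(P − 33) + 71.
New equilibrium: consumers pay $36, sellers receive $3, Q = 77. (Wedge: Pb − Ps = 33.)
Burden on consumers: $11; on sellers: $22. (They sum to $33.)
The less price-elastic side of the market bears the larger share of a per-unit tax.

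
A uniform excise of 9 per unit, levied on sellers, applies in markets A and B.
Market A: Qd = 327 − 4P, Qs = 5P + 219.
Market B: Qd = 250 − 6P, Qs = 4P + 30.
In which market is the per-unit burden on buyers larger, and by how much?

Market A, by 1.4.

Market A: pre-tax P* = 12, Q* = 279; post-tax Q = 259; per-unit burden on buyers = 5.
Market B: pre-tax P* = 22, Q* = 118; post-tax Q = 96.4; per-unit burden on buyers = 3.6.
Difference: 5 vs 3.6 → market A is larger by 1.4.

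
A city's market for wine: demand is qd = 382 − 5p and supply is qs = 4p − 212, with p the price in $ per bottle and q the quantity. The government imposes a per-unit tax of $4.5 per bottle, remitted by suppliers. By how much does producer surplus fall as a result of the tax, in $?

Before the tax: set 382 − 5p = 4p − 212 → p* = $66, q* = 52.
With the tax collected from suppliers, supply shifts: qs = 4(p − 4.5) − 212.
New equilibrium: consumers pay $68, suppliers receive $63.5, q = 42. (Wedge: pb − ps = 4.5.)
ΔPS is the trapezoid between Q = 42 and Q = 52 of height $2.5: ½ · (52 + 42) · 2.5 = $117.5.

Producer surplus falls by $117.5.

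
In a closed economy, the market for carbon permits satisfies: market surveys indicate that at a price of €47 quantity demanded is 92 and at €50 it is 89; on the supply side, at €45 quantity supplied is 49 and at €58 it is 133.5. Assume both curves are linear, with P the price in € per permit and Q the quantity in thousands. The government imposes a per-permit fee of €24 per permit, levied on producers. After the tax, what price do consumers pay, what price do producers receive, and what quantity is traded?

Demand slope: (89 − 92)/(50 − 47) = -1, so Qd = 139 − P.
Supply slope: (133.5 − 49)/(58 − 45) = 6.5, so Qs = 6.5P − 243.5.
Without the tax, 139 − P = 6.5P − 243.5 gives 7.5P = 382.5, so P* = €51 and Q* = 88.
With the tax collected from producers, supply shifts: Qs = 6.5(P − 24) − 243.5.
Solving gives Q = 67.2 with consumers paying €71.8 and producers receiving €47.8 (the €24 wedge).
The less price-elastic side of the market bears the larger share of a per-unit tax.

Consumers pay €71.8; producers receive €47.8; quantity = 67.2.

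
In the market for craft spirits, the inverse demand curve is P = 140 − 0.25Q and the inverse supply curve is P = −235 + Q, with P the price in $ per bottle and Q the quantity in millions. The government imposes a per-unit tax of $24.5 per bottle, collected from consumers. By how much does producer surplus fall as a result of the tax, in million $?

Producer surplus falls by $5687.92 million.

Inverting to Q(P) form: Qd = 560 − 4P; Qs = P + 235.
Before the tax: set 560 − 4P = P + 235 → P* = $65, Q* = 300.
With the tax collected from consumers, demand (in seller-price terms) shifts: Qd = 560 − 4(P + 24.5).
New equilibrium: consumers pay $69.9, sellers receive $45.4, Q = 280.4. (Wedge: Pb − Ps = 24.5.)
ΔPS is the trapezoid between Q = 280.4 and Q = 300 of height $19.6: ½ · (300 + 280.4) · 19.6 = $5687.92.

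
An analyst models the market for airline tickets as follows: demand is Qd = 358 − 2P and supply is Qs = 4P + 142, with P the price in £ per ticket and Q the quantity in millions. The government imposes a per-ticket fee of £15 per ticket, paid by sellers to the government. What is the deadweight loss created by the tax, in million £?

Without the tax, 358 − 2P = 4P + 142 gives 6P = 216, so P* = £36 and Q* = 286.
With the tax collected from sellers, supply shifts: Qs = 4(P − 15) + 142.
Solving gives Q = 266 with consumers paying £46 and sellers receiving £31 (the £15 wedge).
Quantity falls by |ΔQ| = |286 − 266| = 20.
DWL = ½ · t · |ΔQ| = ½ · 15 · 20 = £150.

Deadweight loss = £150 million.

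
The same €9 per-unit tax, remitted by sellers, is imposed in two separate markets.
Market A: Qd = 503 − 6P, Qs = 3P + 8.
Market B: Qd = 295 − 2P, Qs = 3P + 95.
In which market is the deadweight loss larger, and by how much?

Market A, by €32.4.

Market A: pre-tax P* = €55, Q* = 173; post-tax Q = 155; deadweight loss = €81.
Market B: pre-tax P* = €40, Q* = 215; post-tax Q = 204.2; deadweight loss = €48.6.
Difference: €81 vs €48.6 → market A is larger by €32.4.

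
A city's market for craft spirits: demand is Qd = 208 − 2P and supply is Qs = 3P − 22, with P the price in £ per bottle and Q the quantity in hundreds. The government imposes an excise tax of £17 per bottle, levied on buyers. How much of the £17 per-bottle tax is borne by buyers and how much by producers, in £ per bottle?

Before the tax: set 208 − 2P = 3P − 22 → P* = £46, Q* = 116.
With the tax collected from buyers, demand (in seller-price terms) shifts: Qd = 208 − 2(P + 17).
New equilibrium: buyers pay £56.2, producers receive £39.2, Q = 95.6. (Wedge: Pb − Ps = 17.)
Burden on buyers: £10.2; on producers: £6.8. (They sum to £17.)
The less price-elastic side of the market bears the larger share of a per-unit tax.

Buyers bear £10.2 per bottle; producers bear £6.8 per bottle.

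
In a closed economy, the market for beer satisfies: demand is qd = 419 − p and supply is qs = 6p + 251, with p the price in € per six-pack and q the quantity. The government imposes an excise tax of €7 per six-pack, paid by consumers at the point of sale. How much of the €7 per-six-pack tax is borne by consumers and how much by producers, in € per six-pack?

Consumers bear €6 per six-pack; producers bear €1 per six-pack.

Without the tax, 419 − p = 6p + 251 gives 7p = 168, so p* = €24 and q* = 395.
With the tax collected from consumers, demand (in seller-price terms) shifts: qd = 419 − (p + 7).
New equilibrium: consumers pay €30, producers receive €23, q = 389. (Wedge: pb − ps = 7.)
Burden on consumers: €6; on producers: €1. (They sum to €7.)
The less price-elastic side of the market bears the larger share of a per-unit tax.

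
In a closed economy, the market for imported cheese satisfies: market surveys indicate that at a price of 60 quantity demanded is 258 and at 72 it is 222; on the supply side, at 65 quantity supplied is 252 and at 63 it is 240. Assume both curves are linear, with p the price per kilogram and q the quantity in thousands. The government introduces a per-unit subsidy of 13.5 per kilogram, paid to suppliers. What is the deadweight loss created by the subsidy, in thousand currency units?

Deadweight loss = 182.25 thousand.

Demand slope: (222 − 258)/(72 − 60) = -3, so qd = 438 − 3p.
Supply slope: (240 − 252)/(63 − 65) = 6, so qs = 6p − 138.
Before the subsidy: set 438 − 3p = 6p − 138 → p* = 64, q* = 246.
With a per-unit subsidy paid to suppliers, each receives p + 13.5 per unit sold, so supply becomes qs = 6(p + 13.5) − 138.
New equilibrium: consumers pay 55, suppliers receive 68.5, q = 273. (Wedge: pb − ps = −13.5.)
Quantity rises by |ΔQ| = |246 − 273| = 27.
DWL = ½ · t · |ΔQ| = ½ · 13.5 · 27 = 182.25.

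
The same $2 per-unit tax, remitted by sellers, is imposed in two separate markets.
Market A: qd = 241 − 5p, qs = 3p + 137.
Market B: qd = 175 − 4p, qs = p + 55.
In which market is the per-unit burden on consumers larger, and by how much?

Market A, by $0.35.

Market A: pre-tax p* = $13, q* = 176; post-tax q = 172.25; per-unit burden on consumers = $0.75.
Market B: pre-tax p* = $24, q* = 79; post-tax q = 77.4; per-unit burden on consumers = $0.4.
Difference: $0.75 vs $0.4 → market A is larger by $0.35.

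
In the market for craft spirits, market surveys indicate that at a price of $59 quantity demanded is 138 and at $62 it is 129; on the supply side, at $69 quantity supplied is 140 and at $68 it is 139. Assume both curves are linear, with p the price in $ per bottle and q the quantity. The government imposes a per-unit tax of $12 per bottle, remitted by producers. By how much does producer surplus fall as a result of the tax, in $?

Demand slope: (129 − 138)/(62 − 59) = -3, so qd = 315 − 3p.
Supply slope: (139 − 140)/(68 − 69) = 1, so qs = p + 71.
Before the tax: set 315 − 3p = p + 71 → p* = $61, q* = 132.
With the tax collected from producers, supply shifts: qs = (p − 12) + 71.
Solving gives q = 123 with consumers paying $64 and producers receiving $52 (the $12 wedge).
ΔPS is the trapezoid between Q = 123 and Q = 132 of height $9: ½ · (132 + 123) · 9 = $1147.5.

Producer surplus falls by $1147.5.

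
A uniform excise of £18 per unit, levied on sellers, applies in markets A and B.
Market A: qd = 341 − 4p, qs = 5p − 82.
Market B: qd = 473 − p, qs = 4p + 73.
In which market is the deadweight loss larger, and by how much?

Market A: pre-tax p* = £47, q* = 153; post-tax q = 113; deadweight loss = £360.
Market B: pre-tax p* = £80, q* = 393; post-tax q = 378.6; deadweight loss = £129.6.
Difference: £360 vs £129.6 → market A is larger by £230.4.

Market A, by £230.4.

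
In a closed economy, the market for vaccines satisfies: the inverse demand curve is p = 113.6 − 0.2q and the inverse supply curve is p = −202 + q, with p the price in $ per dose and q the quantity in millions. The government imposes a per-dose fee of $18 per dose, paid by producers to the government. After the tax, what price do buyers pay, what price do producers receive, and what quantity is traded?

Buyers pay $64; producers receive $46; quantity = 248.

Rewrite in direct form: qd = 568 − 5p and qs = p + 202.
Before the tax: set 568 − 5p = p + 202 → p* = $61, q* = 263.
With the tax collected from producers, supply shifts: qs = (p − 18) + 202.
New equilibrium: buyers pay $64, producers receive $46, q = 248. (Wedge: pb − ps = 18.)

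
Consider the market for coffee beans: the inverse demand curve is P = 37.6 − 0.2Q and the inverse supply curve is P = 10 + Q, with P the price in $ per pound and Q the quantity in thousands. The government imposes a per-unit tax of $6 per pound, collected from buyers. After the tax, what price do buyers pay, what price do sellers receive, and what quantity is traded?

Buyers pay $34; sellers receive $28; quantity = 18.

Rewrite in direct form: Qd = 188 − 5P and Qs = P − 10.
Without the tax, 188 − 5P = P − 10 gives 6P = 198, so P* = $33 and Q* = 23.
With the tax collected from buyers, demand (in seller-price terms) shifts: Qd = 188 − 5(P + 6).
Solving gives Q = 18 with buyers paying $34 and sellers receiving $28 (the $6 wedge).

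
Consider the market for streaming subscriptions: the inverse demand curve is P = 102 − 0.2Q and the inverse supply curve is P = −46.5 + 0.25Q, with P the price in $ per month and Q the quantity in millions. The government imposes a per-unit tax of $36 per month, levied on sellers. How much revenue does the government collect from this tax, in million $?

Inverting to Q(P) form: Qd = 510 − 5P; Qs = 4P + 186.
Without the tax, 510 − 5P = 4P + 186 gives 9P = 324, so P* = $36 and Q* = 330.
With the tax collected from sellers, supply shifts: Qs = 4(P − 36) + 186.
New equilibrium: buyers pay $52, sellers receive $16, Q = 250. (Wedge: Pb − Ps = 36.)
Revenue = t · Q = 36 · 250 = $9000.

Tax revenue = $9000 million.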